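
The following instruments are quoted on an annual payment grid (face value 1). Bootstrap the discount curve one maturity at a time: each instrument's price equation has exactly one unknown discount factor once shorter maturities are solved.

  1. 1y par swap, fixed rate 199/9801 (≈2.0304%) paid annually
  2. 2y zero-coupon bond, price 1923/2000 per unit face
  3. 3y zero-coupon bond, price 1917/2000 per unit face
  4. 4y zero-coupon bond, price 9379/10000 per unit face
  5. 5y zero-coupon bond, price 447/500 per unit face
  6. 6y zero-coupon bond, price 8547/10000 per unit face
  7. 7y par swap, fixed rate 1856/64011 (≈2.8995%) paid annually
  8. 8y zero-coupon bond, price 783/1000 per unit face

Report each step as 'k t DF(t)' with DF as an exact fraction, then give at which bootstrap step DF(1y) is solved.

1 1 9801/10000
2 2 1923/2000
3 3 1917/2000
4 4 9379/10000
5 5 447/500
6 6 8547/10000
7 7 509/625
8 8 783/1000
DF(1y) is solved at step 1

step 1 [1y] swap r/1=199/9801: DF=(1 − 199/9801·(0))/(1+199/9801) = 9801/10000 ≈ 0.980100
step 2 [2y] zero: DF = P = 1923/2000 ≈ 0.961500
step 3 [3y] zero: DF = P = 1917/2000 ≈ 0.958500
step 4 [4y] zero: DF = P = 9379/10000 ≈ 0.937900
step 5 [5y] zero: DF = P = 447/500 ≈ 0.894000
step 6 [6y] zero: DF = P = 8547/10000 ≈ 0.854700
step 7 [7y] swap r/1=1856/64011: DF=(1 − 1856/64011·(0.980100+0.961500+0.958500+0.937900+0.894000+0.854700))/(1+1856/64011) = 509/625 ≈ 0.814400
step 8 [8y] zero: DF = P = 783/1000 ≈ 0.783000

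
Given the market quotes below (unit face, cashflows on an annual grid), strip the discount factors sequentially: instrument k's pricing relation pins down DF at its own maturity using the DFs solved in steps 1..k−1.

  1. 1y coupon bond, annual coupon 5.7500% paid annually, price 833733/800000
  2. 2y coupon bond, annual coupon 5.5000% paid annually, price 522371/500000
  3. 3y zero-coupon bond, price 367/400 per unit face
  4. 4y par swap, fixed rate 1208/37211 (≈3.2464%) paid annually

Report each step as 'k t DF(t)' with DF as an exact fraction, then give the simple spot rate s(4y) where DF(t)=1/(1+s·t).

step 1 [1y] bond c/1=23/400: DF=(833733/800000 − 23/400·(0))/(1+23/400) = 1971/2000 ≈ 0.985500
step 2 [2y] bond c/1=11/200: DF=(522371/500000 − 11/200·(0.985500))/(1+11/200) = 9389/10000 ≈ 0.938900
step 3 [3y] zero: DF = P = 367/400 ≈ 0.917500
step 4 [4y] swap r/1=1208/37211: DF=(1 − 1208/37211·(0.985500+0.938900+0.917500))/(1+1208/37211) = 1099/1250 ≈ 0.879200

1 1 1971/2000
2 2 9389/10000
3 3 367/400
4 4 1099/1250
s(4y) = (1/(1099/1250) − 1)/(4) = 151/4396 ≈ 3.4349%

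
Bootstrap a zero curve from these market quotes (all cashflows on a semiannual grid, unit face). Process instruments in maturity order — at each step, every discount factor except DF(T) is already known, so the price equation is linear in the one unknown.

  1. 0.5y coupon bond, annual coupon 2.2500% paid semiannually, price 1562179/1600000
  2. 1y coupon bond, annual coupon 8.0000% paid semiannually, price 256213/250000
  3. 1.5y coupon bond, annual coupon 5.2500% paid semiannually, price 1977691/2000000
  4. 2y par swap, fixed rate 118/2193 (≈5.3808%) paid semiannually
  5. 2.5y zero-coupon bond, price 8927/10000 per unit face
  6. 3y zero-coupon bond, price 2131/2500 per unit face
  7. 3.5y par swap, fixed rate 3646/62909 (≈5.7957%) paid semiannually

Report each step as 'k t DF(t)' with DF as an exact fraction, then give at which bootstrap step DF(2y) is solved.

1 1/2 1931/2000
2 1 9483/10000
3 3/2 4573/5000
4 2 8997/10000
5 5/2 8927/10000
6 3 2131/2500
7 7/2 8177/10000
DF(2y) is solved at step 4

step 1 [0.5y] bond c/2=9/800: DF=(1562179/1600000 − 9/800·(0))/(1+9/800) = 1931/2000 ≈ 0.965500
step 2 [1y] bond c/2=1/25: DF=(256213/250000 − 1/25·(0.965500))/(1+1/25) = 9483/10000 ≈ 0.948300
step 3 [1.5y] bond c/2=21/800: DF=(1977691/2000000 − 21/800·(0.965500+0.948300))/(1+21/800) = 4573/5000 ≈ 0.914600
step 4 [2y] swap r/2=59/2193: DF=(1 − 59/2193·(0.965500+0.948300+0.914600))/(1+59/2193) = 8997/10000 ≈ 0.899700
step 5 [2.5y] zero: DF = P = 8927/10000 ≈ 0.892700
step 6 [3y] zero: DF = P = 2131/2500 ≈ 0.852400
step 7 [3.5y] swap r/2=1823/62909: DF=(1 − 1823/62909·(0.965500+0.948300+0.914600+0.899700+0.892700+0.852400))/(1+1823/62909) = 8177/10000 ≈ 0.817700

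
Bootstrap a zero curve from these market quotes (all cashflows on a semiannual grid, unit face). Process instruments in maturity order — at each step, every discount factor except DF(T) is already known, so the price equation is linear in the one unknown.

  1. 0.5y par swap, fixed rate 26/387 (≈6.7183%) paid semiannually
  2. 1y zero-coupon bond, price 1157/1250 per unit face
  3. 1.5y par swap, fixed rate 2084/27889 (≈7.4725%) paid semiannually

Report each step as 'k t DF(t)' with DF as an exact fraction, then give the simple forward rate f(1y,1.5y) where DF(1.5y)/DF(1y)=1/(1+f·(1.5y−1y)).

step 1 [0.5y] swap r/2=13/387: DF=(1 − 13/387·(0))/(1+13/387) = 387/400 ≈ 0.967500
step 2 [1y] zero: DF = P = 1157/1250 ≈ 0.925600
step 3 [1.5y] swap r/2=1042/27889: DF=(1 − 1042/27889·(0.967500+0.925600))/(1+1042/27889) = 4479/5000 ≈ 0.895800

1 1/2 387/400
2 1 1157/1250
3 3/2 4479/5000
f(1y,1.5y) = ((1157/1250)/(4479/5000) − 1)/(1/2) = 298/4479 ≈ 6.6533%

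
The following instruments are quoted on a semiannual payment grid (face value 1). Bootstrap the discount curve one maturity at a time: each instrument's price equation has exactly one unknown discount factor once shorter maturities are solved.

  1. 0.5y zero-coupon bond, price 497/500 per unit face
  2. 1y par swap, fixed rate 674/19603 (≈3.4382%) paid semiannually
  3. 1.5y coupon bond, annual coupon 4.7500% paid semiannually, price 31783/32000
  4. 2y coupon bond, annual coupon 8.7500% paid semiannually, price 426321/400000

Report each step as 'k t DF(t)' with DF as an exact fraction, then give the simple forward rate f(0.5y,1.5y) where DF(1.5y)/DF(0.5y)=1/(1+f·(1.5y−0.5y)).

1 1/2 497/500
2 1 9663/10000
3 3/2 9247/10000
4 2 4501/5000
f(0.5y,1.5y) = ((497/500)/(9247/10000) − 1)/(1) = 99/1321 ≈ 7.4943%

step 1 [0.5y] zero: DF = P = 497/500 ≈ 0.994000
step 2 [1y] swap r/2=337/19603: DF=(1 − 337/19603·(0.994000))/(1+337/19603) = 9663/10000 ≈ 0.966300
step 3 [1.5y] bond c/2=19/800: DF=(31783/32000 − 19/800·(0.994000+0.966300))/(1+19/800) = 9247/10000 ≈ 0.924700
step 4 [2y] bond c/2=7/160: DF=(426321/400000 − 7/160·(0.994000+0.966300+0.924700))/(1+7/160) = 4501/5000 ≈ 0.900200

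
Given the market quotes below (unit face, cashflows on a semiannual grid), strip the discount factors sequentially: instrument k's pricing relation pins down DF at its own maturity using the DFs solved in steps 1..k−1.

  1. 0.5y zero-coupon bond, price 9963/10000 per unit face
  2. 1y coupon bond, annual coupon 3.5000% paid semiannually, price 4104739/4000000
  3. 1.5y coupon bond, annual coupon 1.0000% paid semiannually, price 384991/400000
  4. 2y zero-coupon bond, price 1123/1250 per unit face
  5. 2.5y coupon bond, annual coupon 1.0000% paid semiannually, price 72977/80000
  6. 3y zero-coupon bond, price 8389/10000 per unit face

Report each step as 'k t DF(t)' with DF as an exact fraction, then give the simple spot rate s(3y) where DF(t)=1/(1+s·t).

1 1/2 9963/10000
2 1 4957/5000
3 3/2 4739/5000
4 2 1123/1250
5 5/2 4443/5000
6 3 8389/10000
s(3y) = (1/(8389/10000) − 1)/(3) = 537/8389 ≈ 6.4012%

step 1 [0.5y] zero: DF = P = 9963/10000 ≈ 0.996300
step 2 [1y] bond c/2=7/400: DF=(4104739/4000000 − 7/400·(0.996300))/(1+7/400) = 4957/5000 ≈ 0.991400
step 3 [1.5y] bond c/2=1/200: DF=(384991/400000 − 1/200·(0.996300+0.991400))/(1+1/200) = 4739/5000 ≈ 0.947800
step 4 [2y] zero: DF = P = 1123/1250 ≈ 0.898400
step 5 [2.5y] bond c/2=1/200: DF=(72977/80000 − 1/200·(0.996300+0.991400+0.947800+0.898400))/(1+1/200) = 4443/5000 ≈ 0.888600
step 6 [3y] zero: DF = P = 8389/10000 ≈ 0.838900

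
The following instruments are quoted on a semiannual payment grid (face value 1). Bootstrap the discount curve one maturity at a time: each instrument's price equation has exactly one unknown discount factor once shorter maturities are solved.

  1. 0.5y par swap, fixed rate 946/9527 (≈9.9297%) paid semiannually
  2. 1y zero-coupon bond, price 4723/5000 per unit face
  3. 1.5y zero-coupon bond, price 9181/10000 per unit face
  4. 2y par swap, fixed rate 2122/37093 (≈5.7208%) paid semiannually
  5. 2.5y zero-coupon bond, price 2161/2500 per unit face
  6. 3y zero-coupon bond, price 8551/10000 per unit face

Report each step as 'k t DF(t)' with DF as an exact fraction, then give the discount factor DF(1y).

1 1/2 9527/10000
2 1 4723/5000
3 3/2 9181/10000
4 2 8939/10000
5 5/2 2161/2500
6 3 8551/10000
DF(1y) = 4723/5000 ≈ 0.944600

step 1 [0.5y] swap r/2=473/9527: DF=(1 − 473/9527·(0))/(1+473/9527) = 9527/10000 ≈ 0.952700
step 2 [1y] zero: DF = P = 4723/5000 ≈ 0.944600
step 3 [1.5y] zero: DF = P = 9181/10000 ≈ 0.918100
step 4 [2y] swap r/2=1061/37093: DF=(1 − 1061/37093·(0.952700+0.944600+0.918100))/(1+1061/37093) = 8939/10000 ≈ 0.893900
step 5 [2.5y] zero: DF = P = 2161/2500 ≈ 0.864400
step 6 [3y] zero: DF = P = 8551/10000 ≈ 0.855100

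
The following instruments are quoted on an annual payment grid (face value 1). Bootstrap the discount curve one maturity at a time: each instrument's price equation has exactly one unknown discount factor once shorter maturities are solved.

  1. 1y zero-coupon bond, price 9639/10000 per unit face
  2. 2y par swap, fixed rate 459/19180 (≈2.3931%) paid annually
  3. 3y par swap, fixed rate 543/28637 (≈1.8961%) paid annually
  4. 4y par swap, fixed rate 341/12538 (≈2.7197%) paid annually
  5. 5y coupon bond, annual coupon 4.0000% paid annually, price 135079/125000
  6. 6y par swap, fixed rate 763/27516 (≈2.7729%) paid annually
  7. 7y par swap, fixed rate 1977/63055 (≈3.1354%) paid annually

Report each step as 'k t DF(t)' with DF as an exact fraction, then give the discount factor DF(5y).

1 1 9639/10000
2 2 9541/10000
3 3 9457/10000
4 4 8977/10000
5 5 559/625
6 6 4237/5000
7 7 8023/10000
DF(5y) = 559/625 ≈ 0.894400

step 1 [1y] zero: DF = P = 9639/10000 ≈ 0.963900
step 2 [2y] swap r/1=459/19180: DF=(1 − 459/19180·(0.963900))/(1+459/19180) = 9541/10000 ≈ 0.954100
step 3 [3y] swap r/1=543/28637: DF=(1 − 543/28637·(0.963900+0.954100))/(1+543/28637) = 9457/10000 ≈ 0.945700
step 4 [4y] swap r/1=341/12538: DF=(1 − 341/12538·(0.963900+0.954100+0.945700))/(1+341/12538) = 8977/10000 ≈ 0.897700
step 5 [5y] bond c/1=1/25: DF=(135079/125000 − 1/25·(0.963900+0.954100+0.945700+0.897700))/(1+1/25) = 559/625 ≈ 0.894400
step 6 [6y] swap r/1=763/27516: DF=(1 − 763/27516·(0.963900+0.954100+0.945700+0.897700+0.894400))/(1+763/27516) = 4237/5000 ≈ 0.847400
step 7 [7y] swap r/1=1977/63055: DF=(1 − 1977/63055·(0.963900+0.954100+0.945700+0.897700+0.894400+0.847400))/(1+1977/63055) = 8023/10000 ≈ 0.802300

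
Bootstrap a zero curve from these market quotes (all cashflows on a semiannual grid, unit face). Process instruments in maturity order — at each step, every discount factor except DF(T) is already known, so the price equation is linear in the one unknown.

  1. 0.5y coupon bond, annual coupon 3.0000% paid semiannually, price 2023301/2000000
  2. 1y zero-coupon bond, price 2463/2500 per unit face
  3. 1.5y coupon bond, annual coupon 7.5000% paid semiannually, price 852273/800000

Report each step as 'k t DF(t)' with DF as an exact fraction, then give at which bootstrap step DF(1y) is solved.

step 1 [0.5y] bond c/2=3/200: DF=(2023301/2000000 − 3/200·(0))/(1+3/200) = 9967/10000 ≈ 0.996700
step 2 [1y] zero: DF = P = 2463/2500 ≈ 0.985200
step 3 [1.5y] bond c/2=3/80: DF=(852273/800000 − 3/80·(0.996700+0.985200))/(1+3/80) = 597/625 ≈ 0.955200

1 1/2 9967/10000
2 1 2463/2500
3 3/2 597/625
DF(1y) is solved at step 2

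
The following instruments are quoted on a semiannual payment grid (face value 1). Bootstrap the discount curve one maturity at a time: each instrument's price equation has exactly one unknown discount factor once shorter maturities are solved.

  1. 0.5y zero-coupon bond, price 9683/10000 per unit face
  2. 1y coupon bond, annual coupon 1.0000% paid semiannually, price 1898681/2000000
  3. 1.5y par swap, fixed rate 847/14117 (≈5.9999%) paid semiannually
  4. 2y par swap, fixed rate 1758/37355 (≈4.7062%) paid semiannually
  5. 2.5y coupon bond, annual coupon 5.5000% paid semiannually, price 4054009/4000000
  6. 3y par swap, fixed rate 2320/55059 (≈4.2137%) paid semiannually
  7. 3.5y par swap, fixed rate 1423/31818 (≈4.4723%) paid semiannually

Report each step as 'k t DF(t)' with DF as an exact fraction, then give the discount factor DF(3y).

step 1 [0.5y] zero: DF = P = 9683/10000 ≈ 0.968300
step 2 [1y] bond c/2=1/200: DF=(1898681/2000000 − 1/200·(0.968300))/(1+1/200) = 4699/5000 ≈ 0.939800
step 3 [1.5y] swap r/2=847/28234: DF=(1 − 847/28234·(0.968300+0.939800))/(1+847/28234) = 9153/10000 ≈ 0.915300
step 4 [2y] swap r/2=879/37355: DF=(1 − 879/37355·(0.968300+0.939800+0.915300))/(1+879/37355) = 9121/10000 ≈ 0.912100
step 5 [2.5y] bond c/2=11/400: DF=(4054009/4000000 − 11/400·(0.968300+0.939800+0.915300+0.912100))/(1+11/400) = 554/625 ≈ 0.886400
step 6 [3y] swap r/2=1160/55059: DF=(1 − 1160/55059·(0.968300+0.939800+0.915300+0.912100+0.886400))/(1+1160/55059) = 221/250 ≈ 0.884000
step 7 [3.5y] swap r/2=1423/63636: DF=(1 − 1423/63636·(0.968300+0.939800+0.915300+0.912100+0.886400+0.884000))/(1+1423/63636) = 8577/10000 ≈ 0.857700

1 1/2 9683/10000
2 1 4699/5000
3 3/2 9153/10000
4 2 9121/10000
5 5/2 554/625
6 3 221/250
7 7/2 8577/10000
DF(3y) = 221/250 ≈ 0.884000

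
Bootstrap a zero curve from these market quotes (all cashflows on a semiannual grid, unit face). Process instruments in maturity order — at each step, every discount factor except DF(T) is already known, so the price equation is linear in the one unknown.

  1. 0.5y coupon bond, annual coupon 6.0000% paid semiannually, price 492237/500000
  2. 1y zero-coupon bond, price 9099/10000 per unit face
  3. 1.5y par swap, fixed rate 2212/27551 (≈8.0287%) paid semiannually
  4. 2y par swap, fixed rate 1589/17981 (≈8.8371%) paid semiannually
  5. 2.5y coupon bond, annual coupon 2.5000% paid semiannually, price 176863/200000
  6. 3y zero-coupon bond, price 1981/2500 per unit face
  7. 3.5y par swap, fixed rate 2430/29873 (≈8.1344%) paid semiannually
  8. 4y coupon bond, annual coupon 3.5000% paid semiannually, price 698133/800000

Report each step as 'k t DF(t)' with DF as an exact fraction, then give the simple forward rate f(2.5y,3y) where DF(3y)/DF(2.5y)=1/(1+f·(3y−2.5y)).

1 1/2 4779/5000
2 1 9099/10000
3 3/2 4447/5000
4 2 8411/10000
5 5/2 829/1000
6 3 1981/2500
7 7/2 757/1000
8 4 7549/10000
f(2.5y,3y) = ((829/1000)/(1981/2500) − 1)/(1/2) = 183/1981 ≈ 9.2378%

step 1 [0.5y] bond c/2=3/100: DF=(492237/500000 − 3/100·(0))/(1+3/100) = 4779/5000 ≈ 0.955800
step 2 [1y] zero: DF = P = 9099/10000 ≈ 0.909900
step 3 [1.5y] swap r/2=1106/27551: DF=(1 − 1106/27551·(0.955800+0.909900))/(1+1106/27551) = 4447/5000 ≈ 0.889400
step 4 [2y] swap r/2=1589/35962: DF=(1 − 1589/35962·(0.955800+0.909900+0.889400))/(1+1589/35962) = 8411/10000 ≈ 0.841100
step 5 [2.5y] bond c/2=1/80: DF=(176863/200000 − 1/80·(0.955800+0.909900+0.889400+0.841100))/(1+1/80) = 829/1000 ≈ 0.829000
step 6 [3y] zero: DF = P = 1981/2500 ≈ 0.792400
step 7 [3.5y] swap r/2=1215/29873: DF=(1 − 1215/29873·(0.955800+0.909900+0.889400+0.841100+0.829000+0.792400))/(1+1215/29873) = 757/1000 ≈ 0.757000
step 8 [4y] bond c/2=7/400: DF=(698133/800000 − 7/400·(0.955800+0.909900+0.889400+0.841100+0.829000+0.792400+0.757000))/(1+7/400) = 7549/10000 ≈ 0.754900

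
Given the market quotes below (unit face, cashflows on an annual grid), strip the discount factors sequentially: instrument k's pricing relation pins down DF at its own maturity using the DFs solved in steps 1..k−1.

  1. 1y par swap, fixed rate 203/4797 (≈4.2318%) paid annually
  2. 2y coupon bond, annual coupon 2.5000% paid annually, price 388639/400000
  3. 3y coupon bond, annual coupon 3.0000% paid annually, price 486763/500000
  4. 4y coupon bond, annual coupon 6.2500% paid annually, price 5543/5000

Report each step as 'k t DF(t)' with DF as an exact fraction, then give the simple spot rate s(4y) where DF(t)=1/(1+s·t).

1 1 4797/5000
2 2 1849/2000
3 3 8903/10000
4 4 4401/5000
s(4y) = (1/(4401/5000) − 1)/(4) = 599/17604 ≈ 3.4026%

step 1 [1y] swap r/1=203/4797: DF=(1 − 203/4797·(0))/(1+203/4797) = 4797/5000 ≈ 0.959400
step 2 [2y] bond c/1=1/40: DF=(388639/400000 − 1/40·(0.959400))/(1+1/40) = 1849/2000 ≈ 0.924500
step 3 [3y] bond c/1=3/100: DF=(486763/500000 − 3/100·(0.959400+0.924500))/(1+3/100) = 8903/10000 ≈ 0.890300
step 4 [4y] bond c/1=1/16: DF=(5543/5000 − 1/16·(0.959400+0.924500+0.890300))/(1+1/16) = 4401/5000 ≈ 0.880200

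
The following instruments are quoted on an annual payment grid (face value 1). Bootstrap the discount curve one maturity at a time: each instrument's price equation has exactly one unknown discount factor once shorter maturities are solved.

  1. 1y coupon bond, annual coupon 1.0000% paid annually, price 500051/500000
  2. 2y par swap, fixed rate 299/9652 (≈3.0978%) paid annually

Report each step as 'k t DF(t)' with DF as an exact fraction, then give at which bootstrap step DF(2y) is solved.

step 1 [1y] bond c/1=1/100: DF=(500051/500000 − 1/100·(0))/(1+1/100) = 4951/5000 ≈ 0.990200
step 2 [2y] swap r/1=299/9652: DF=(1 − 299/9652·(0.990200))/(1+299/9652) = 4701/5000 ≈ 0.940200

1 1 4951/5000
2 2 4701/5000
DF(2y) is solved at step 2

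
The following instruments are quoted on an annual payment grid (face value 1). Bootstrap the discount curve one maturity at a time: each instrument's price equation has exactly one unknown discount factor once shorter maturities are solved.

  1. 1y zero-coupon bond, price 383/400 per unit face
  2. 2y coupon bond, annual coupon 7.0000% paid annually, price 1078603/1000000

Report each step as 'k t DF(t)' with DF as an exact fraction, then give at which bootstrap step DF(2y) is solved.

step 1 [1y] zero: DF = P = 383/400 ≈ 0.957500
step 2 [2y] bond c/1=7/100: DF=(1078603/1000000 − 7/100·(0.957500))/(1+7/100) = 4727/5000 ≈ 0.945400

1 1 383/400
2 2 4727/5000
DF(2y) is solved at step 2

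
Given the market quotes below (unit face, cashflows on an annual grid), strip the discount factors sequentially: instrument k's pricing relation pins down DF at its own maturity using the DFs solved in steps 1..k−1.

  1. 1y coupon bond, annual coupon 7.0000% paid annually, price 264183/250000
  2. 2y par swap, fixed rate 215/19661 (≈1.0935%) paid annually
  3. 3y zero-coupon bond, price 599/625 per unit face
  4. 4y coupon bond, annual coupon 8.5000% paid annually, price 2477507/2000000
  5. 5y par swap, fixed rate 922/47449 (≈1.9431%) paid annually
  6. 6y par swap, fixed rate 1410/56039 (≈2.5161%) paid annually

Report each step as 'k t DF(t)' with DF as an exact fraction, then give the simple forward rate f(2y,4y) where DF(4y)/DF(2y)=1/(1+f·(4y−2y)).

step 1 [1y] bond c/1=7/100: DF=(264183/250000 − 7/100·(0))/(1+7/100) = 2469/2500 ≈ 0.987600
step 2 [2y] swap r/1=215/19661: DF=(1 − 215/19661·(0.987600))/(1+215/19661) = 1957/2000 ≈ 0.978500
step 3 [3y] zero: DF = P = 599/625 ≈ 0.958400
step 4 [4y] bond c/1=17/200: DF=(2477507/2000000 − 17/200·(0.987600+0.978500+0.958400))/(1+17/200) = 4563/5000 ≈ 0.912600
step 5 [5y] swap r/1=922/47449: DF=(1 − 922/47449·(0.987600+0.978500+0.958400+0.912600))/(1+922/47449) = 4539/5000 ≈ 0.907800
step 6 [6y] swap r/1=1410/56039: DF=(1 − 1410/56039·(0.987600+0.978500+0.958400+0.912600+0.907800))/(1+1410/56039) = 859/1000 ≈ 0.859000

1 1 2469/2500
2 2 1957/2000
3 3 599/625
4 4 4563/5000
5 5 4539/5000
6 6 859/1000
f(2y,4y) = ((1957/2000)/(4563/5000) − 1)/(2) = 659/18252 ≈ 3.6106%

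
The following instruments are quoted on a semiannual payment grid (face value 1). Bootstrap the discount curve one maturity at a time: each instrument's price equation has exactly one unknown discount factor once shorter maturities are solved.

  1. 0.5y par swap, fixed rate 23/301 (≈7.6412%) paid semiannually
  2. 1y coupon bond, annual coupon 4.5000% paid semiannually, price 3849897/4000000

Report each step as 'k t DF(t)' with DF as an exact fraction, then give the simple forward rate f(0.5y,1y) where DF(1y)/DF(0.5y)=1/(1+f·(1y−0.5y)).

1 1/2 602/625
2 1 9201/10000
f(0.5y,1y) = ((602/625)/(9201/10000) − 1)/(1/2) = 862/9201 ≈ 9.3685%

step 1 [0.5y] swap r/2=23/602: DF=(1 − 23/602·(0))/(1+23/602) = 602/625 ≈ 0.963200
step 2 [1y] bond c/2=9/400: DF=(3849897/4000000 − 9/400·(0.963200))/(1+9/400) = 9201/10000 ≈ 0.920100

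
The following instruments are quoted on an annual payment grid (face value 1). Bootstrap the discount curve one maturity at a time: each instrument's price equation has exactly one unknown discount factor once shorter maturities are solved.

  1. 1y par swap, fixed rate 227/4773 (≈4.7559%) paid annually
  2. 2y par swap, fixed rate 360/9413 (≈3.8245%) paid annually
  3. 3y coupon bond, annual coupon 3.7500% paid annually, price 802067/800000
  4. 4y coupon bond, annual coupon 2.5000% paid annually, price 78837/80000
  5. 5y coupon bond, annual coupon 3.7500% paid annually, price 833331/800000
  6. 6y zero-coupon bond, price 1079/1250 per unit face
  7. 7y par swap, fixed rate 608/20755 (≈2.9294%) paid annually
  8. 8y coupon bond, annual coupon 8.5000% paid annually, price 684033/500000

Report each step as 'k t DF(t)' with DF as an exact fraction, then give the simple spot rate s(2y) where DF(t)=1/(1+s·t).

1 1 4773/5000
2 2 116/125
3 3 8983/10000
4 4 1117/1250
5 5 1089/1250
6 6 1079/1250
7 7 511/625
8 8 7731/10000
s(2y) = (1/(116/125) − 1)/(2) = 9/232 ≈ 3.8793%

step 1 [1y] swap r/1=227/4773: DF=(1 − 227/4773·(0))/(1+227/4773) = 4773/5000 ≈ 0.954600
step 2 [2y] swap r/1=360/9413: DF=(1 − 360/9413·(0.954600))/(1+360/9413) = 116/125 ≈ 0.928000
step 3 [3y] bond c/1=3/80: DF=(802067/800000 − 3/80·(0.954600+0.928000))/(1+3/80) = 8983/10000 ≈ 0.898300
step 4 [4y] bond c/1=1/40: DF=(78837/80000 − 1/40·(0.954600+0.928000+0.898300))/(1+1/40) = 1117/1250 ≈ 0.893600
step 5 [5y] bond c/1=3/80: DF=(833331/800000 − 3/80·(0.954600+0.928000+0.898300+0.893600))/(1+3/80) = 1089/1250 ≈ 0.871200
step 6 [6y] zero: DF = P = 1079/1250 ≈ 0.863200
step 7 [7y] swap r/1=608/20755: DF=(1 − 608/20755·(0.954600+0.928000+0.898300+0.893600+0.871200+0.863200))/(1+608/20755) = 511/625 ≈ 0.817600
step 8 [8y] bond c/1=17/200: DF=(684033/500000 − 17/200·(0.954600+0.928000+0.898300+0.893600+0.871200+0.863200+0.817600))/(1+17/200) = 7731/10000 ≈ 0.773100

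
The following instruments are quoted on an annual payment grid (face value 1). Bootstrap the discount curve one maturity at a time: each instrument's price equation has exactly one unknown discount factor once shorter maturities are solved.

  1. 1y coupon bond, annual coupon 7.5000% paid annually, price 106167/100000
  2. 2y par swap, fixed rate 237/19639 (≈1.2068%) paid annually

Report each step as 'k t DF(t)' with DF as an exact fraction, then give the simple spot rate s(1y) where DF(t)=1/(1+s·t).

step 1 [1y] bond c/1=3/40: DF=(106167/100000 − 3/40·(0))/(1+3/40) = 2469/2500 ≈ 0.987600
step 2 [2y] swap r/1=237/19639: DF=(1 − 237/19639·(0.987600))/(1+237/19639) = 9763/10000 ≈ 0.976300

1 1 2469/2500
2 2 9763/10000
s(1y) = (1/(2469/2500) − 1)/(1) = 31/2469 ≈ 1.2556%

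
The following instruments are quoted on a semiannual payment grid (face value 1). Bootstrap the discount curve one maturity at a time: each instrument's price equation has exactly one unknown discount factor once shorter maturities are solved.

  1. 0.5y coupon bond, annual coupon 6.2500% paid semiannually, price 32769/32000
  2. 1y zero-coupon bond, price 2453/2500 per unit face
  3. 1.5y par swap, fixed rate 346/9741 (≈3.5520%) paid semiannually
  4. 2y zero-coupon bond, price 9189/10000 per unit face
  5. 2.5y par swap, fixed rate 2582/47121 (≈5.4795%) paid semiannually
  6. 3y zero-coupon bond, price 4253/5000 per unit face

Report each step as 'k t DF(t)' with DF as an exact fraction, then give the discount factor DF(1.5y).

step 1 [0.5y] bond c/2=1/32: DF=(32769/32000 − 1/32·(0))/(1+1/32) = 993/1000 ≈ 0.993000
step 2 [1y] zero: DF = P = 2453/2500 ≈ 0.981200
step 3 [1.5y] swap r/2=173/9741: DF=(1 − 173/9741·(0.993000+0.981200))/(1+173/9741) = 9481/10000 ≈ 0.948100
step 4 [2y] zero: DF = P = 9189/10000 ≈ 0.918900
step 5 [2.5y] swap r/2=1291/47121: DF=(1 − 1291/47121·(0.993000+0.981200+0.948100+0.918900))/(1+1291/47121) = 8709/10000 ≈ 0.870900
step 6 [3y] zero: DF = P = 4253/5000 ≈ 0.850600

1 1/2 993/1000
2 1 2453/2500
3 3/2 9481/10000
4 2 9189/10000
5 5/2 8709/10000
6 3 4253/5000
DF(1.5y) = 9481/10000 ≈ 0.948100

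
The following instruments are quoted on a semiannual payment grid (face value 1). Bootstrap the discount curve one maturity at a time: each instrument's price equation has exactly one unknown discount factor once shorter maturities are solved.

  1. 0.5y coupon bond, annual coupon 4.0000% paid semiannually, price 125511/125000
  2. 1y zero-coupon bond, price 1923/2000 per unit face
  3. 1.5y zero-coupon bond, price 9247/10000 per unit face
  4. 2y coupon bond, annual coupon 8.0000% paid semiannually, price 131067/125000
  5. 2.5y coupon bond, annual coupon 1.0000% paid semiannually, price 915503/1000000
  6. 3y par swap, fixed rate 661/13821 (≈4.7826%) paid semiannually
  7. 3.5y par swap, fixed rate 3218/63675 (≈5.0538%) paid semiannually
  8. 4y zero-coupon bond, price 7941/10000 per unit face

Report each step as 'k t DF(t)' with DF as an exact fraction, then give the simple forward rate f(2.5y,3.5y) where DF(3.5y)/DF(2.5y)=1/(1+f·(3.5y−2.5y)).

1 1/2 2461/2500
2 1 1923/2000
3 3/2 9247/10000
4 2 4489/5000
5 5/2 4461/5000
6 3 4339/5000
7 7/2 8391/10000
8 4 7941/10000
f(2.5y,3.5y) = ((4461/5000)/(8391/10000) − 1)/(1) = 177/2797 ≈ 6.3282%

step 1 [0.5y] bond c/2=1/50: DF=(125511/125000 − 1/50·(0))/(1+1/50) = 2461/2500 ≈ 0.984400
step 2 [1y] zero: DF = P = 1923/2000 ≈ 0.961500
step 3 [1.5y] zero: DF = P = 9247/10000 ≈ 0.924700
step 4 [2y] bond c/2=1/25: DF=(131067/125000 − 1/25·(0.984400+0.961500+0.924700))/(1+1/25) = 4489/5000 ≈ 0.897800
step 5 [2.5y] bond c/2=1/200: DF=(915503/1000000 − 1/200·(0.984400+0.961500+0.924700+0.897800))/(1+1/200) = 4461/5000 ≈ 0.892200
step 6 [3y] swap r/2=661/27642: DF=(1 − 661/27642·(0.984400+0.961500+0.924700+0.897800+0.892200))/(1+661/27642) = 4339/5000 ≈ 0.867800
step 7 [3.5y] swap r/2=1609/63675: DF=(1 − 1609/63675·(0.984400+0.961500+0.924700+0.897800+0.892200+0.867800))/(1+1609/63675) = 8391/10000 ≈ 0.839100
step 8 [4y] zero: DF = P = 7941/10000 ≈ 0.794100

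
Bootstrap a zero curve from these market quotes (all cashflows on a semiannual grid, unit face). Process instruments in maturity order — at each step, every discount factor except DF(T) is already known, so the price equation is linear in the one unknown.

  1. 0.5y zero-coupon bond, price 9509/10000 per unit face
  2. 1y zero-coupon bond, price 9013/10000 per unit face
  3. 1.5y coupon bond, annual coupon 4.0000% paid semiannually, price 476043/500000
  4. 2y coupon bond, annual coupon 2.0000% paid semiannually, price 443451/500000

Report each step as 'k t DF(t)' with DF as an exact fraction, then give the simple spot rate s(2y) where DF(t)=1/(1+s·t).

1 1/2 9509/10000
2 1 9013/10000
3 3/2 8971/10000
4 2 8509/10000
s(2y) = (1/(8509/10000) − 1)/(2) = 1491/17018 ≈ 8.7613%

step 1 [0.5y] zero: DF = P = 9509/10000 ≈ 0.950900
step 2 [1y] zero: DF = P = 9013/10000 ≈ 0.901300
step 3 [1.5y] bond c/2=1/50: DF=(476043/500000 − 1/50·(0.950900+0.901300))/(1+1/50) = 8971/10000 ≈ 0.897100
step 4 [2y] bond c/2=1/100: DF=(443451/500000 − 1/100·(0.950900+0.901300+0.897100))/(1+1/100) = 8509/10000 ≈ 0.850900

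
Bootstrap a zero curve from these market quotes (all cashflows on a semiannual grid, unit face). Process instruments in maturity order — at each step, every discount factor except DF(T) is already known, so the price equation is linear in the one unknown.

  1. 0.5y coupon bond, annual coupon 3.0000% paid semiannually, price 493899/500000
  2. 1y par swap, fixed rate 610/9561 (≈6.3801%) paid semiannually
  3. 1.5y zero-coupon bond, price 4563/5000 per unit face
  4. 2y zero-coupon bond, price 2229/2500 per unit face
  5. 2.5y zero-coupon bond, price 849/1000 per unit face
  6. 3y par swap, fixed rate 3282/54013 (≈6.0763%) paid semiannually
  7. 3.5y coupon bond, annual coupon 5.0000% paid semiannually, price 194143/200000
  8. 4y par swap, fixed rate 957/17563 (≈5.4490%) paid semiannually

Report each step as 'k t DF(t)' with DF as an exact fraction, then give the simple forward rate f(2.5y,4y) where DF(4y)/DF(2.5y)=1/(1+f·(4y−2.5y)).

1 1/2 2433/2500
2 1 939/1000
3 3/2 4563/5000
4 2 2229/2500
5 5/2 849/1000
6 3 8359/10000
7 7/2 8153/10000
8 4 4043/5000
f(2.5y,4y) = ((849/1000)/(4043/5000) − 1)/(3/2) = 404/12129 ≈ 3.3309%

step 1 [0.5y] bond c/2=3/200: DF=(493899/500000 − 3/200·(0))/(1+3/200) = 2433/2500 ≈ 0.973200
step 2 [1y] swap r/2=305/9561: DF=(1 − 305/9561·(0.973200))/(1+305/9561) = 939/1000 ≈ 0.939000
step 3 [1.5y] zero: DF = P = 4563/5000 ≈ 0.912600
step 4 [2y] zero: DF = P = 2229/2500 ≈ 0.891600
step 5 [2.5y] zero: DF = P = 849/1000 ≈ 0.849000
step 6 [3y] swap r/2=1641/54013: DF=(1 − 1641/54013·(0.973200+0.939000+0.912600+0.891600+0.849000))/(1+1641/54013) = 8359/10000 ≈ 0.835900
step 7 [3.5y] bond c/2=1/40: DF=(194143/200000 − 1/40·(0.973200+0.939000+0.912600+0.891600+0.849000+0.835900))/(1+1/40) = 8153/10000 ≈ 0.815300
step 8 [4y] swap r/2=957/35126: DF=(1 − 957/35126·(0.973200+0.939000+0.912600+0.891600+0.849000+0.835900+0.815300))/(1+957/35126) = 4043/5000 ≈ 0.808600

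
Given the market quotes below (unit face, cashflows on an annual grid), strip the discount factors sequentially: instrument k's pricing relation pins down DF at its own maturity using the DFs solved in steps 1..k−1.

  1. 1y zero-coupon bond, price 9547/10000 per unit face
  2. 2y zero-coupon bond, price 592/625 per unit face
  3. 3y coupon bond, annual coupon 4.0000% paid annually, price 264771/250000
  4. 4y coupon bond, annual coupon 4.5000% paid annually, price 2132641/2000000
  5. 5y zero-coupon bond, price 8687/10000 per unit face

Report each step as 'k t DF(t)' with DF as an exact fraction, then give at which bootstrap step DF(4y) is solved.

step 1 [1y] zero: DF = P = 9547/10000 ≈ 0.954700
step 2 [2y] zero: DF = P = 592/625 ≈ 0.947200
step 3 [3y] bond c/1=1/25: DF=(264771/250000 − 1/25·(0.954700+0.947200))/(1+1/25) = 2363/2500 ≈ 0.945200
step 4 [4y] bond c/1=9/200: DF=(2132641/2000000 − 9/200·(0.954700+0.947200+0.945200))/(1+9/200) = 4489/5000 ≈ 0.897800
step 5 [5y] zero: DF = P = 8687/10000 ≈ 0.868700

1 1 9547/10000
2 2 592/625
3 3 2363/2500
4 4 4489/5000
5 5 8687/10000
DF(4y) is solved at step 4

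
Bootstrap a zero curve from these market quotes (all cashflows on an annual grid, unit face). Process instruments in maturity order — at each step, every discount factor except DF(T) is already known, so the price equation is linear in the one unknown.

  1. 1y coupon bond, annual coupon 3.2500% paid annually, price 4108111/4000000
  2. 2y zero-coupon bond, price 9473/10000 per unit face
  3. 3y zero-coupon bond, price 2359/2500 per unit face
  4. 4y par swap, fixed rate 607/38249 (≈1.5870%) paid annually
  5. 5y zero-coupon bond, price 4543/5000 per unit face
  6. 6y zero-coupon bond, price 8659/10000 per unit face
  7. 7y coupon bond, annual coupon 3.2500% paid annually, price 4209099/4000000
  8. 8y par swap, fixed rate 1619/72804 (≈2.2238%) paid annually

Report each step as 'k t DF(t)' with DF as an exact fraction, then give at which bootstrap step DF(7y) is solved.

step 1 [1y] bond c/1=13/400: DF=(4108111/4000000 − 13/400·(0))/(1+13/400) = 9947/10000 ≈ 0.994700
step 2 [2y] zero: DF = P = 9473/10000 ≈ 0.947300
step 3 [3y] zero: DF = P = 2359/2500 ≈ 0.943600
step 4 [4y] swap r/1=607/38249: DF=(1 − 607/38249·(0.994700+0.947300+0.943600))/(1+607/38249) = 9393/10000 ≈ 0.939300
step 5 [5y] zero: DF = P = 4543/5000 ≈ 0.908600
step 6 [6y] zero: DF = P = 8659/10000 ≈ 0.865900
step 7 [7y] bond c/1=13/400: DF=(4209099/4000000 − 13/400·(0.994700+0.947300+0.943600+0.939300+0.908600+0.865900))/(1+13/400) = 8429/10000 ≈ 0.842900
step 8 [8y] swap r/1=1619/72804: DF=(1 − 1619/72804·(0.994700+0.947300+0.943600+0.939300+0.908600+0.865900+0.842900))/(1+1619/72804) = 8381/10000 ≈ 0.838100

1 1 9947/10000
2 2 9473/10000
3 3 2359/2500
4 4 9393/10000
5 5 4543/5000
6 6 8659/10000
7 7 8429/10000
8 8 8381/10000
DF(7y) is solved at step 7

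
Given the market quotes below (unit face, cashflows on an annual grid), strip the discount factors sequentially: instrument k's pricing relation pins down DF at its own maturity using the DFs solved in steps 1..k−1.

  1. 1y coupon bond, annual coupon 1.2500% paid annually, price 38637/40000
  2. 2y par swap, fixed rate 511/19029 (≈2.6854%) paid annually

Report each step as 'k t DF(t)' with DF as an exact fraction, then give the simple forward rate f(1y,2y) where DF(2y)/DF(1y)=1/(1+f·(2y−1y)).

step 1 [1y] bond c/1=1/80: DF=(38637/40000 − 1/80·(0))/(1+1/80) = 477/500 ≈ 0.954000
step 2 [2y] swap r/1=511/19029: DF=(1 − 511/19029·(0.954000))/(1+511/19029) = 9489/10000 ≈ 0.948900

1 1 477/500
2 2 9489/10000
f(1y,2y) = ((477/500)/(9489/10000) − 1)/(1) = 17/3163 ≈ 0.5375%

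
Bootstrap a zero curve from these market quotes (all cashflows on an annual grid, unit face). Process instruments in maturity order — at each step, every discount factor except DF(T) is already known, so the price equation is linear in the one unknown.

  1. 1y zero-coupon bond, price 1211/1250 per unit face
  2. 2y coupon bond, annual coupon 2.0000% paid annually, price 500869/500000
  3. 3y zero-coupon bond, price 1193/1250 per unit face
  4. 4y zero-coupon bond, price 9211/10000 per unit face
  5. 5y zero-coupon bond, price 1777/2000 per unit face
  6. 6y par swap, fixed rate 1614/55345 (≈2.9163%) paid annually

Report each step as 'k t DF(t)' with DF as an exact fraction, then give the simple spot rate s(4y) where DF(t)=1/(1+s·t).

step 1 [1y] zero: DF = P = 1211/1250 ≈ 0.968800
step 2 [2y] bond c/1=1/50: DF=(500869/500000 − 1/50·(0.968800))/(1+1/50) = 9631/10000 ≈ 0.963100
step 3 [3y] zero: DF = P = 1193/1250 ≈ 0.954400
step 4 [4y] zero: DF = P = 9211/10000 ≈ 0.921100
step 5 [5y] zero: DF = P = 1777/2000 ≈ 0.888500
step 6 [6y] swap r/1=1614/55345: DF=(1 − 1614/55345·(0.968800+0.963100+0.954400+0.921100+0.888500))/(1+1614/55345) = 4193/5000 ≈ 0.838600

1 1 1211/1250
2 2 9631/10000
3 3 1193/1250
4 4 9211/10000
5 5 1777/2000
6 6 4193/5000
s(4y) = (1/(9211/10000) − 1)/(4) = 789/36844 ≈ 2.1415%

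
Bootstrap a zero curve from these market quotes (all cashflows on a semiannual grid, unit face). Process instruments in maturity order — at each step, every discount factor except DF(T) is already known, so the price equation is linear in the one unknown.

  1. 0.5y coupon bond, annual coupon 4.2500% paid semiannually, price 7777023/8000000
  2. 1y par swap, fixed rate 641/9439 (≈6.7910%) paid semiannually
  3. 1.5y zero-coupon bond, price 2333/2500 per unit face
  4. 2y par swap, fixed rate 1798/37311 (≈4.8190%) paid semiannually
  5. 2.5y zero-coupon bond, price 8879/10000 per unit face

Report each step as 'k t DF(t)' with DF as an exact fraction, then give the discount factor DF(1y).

1 1/2 9519/10000
2 1 9359/10000
3 3/2 2333/2500
4 2 9101/10000
5 5/2 8879/10000
DF(1y) = 9359/10000 ≈ 0.935900

step 1 [0.5y] bond c/2=17/800: DF=(7777023/8000000 − 17/800·(0))/(1+17/800) = 9519/10000 ≈ 0.951900
step 2 [1y] swap r/2=641/18878: DF=(1 − 641/18878·(0.951900))/(1+641/18878) = 9359/10000 ≈ 0.935900
step 3 [1.5y] zero: DF = P = 2333/2500 ≈ 0.933200
step 4 [2y] swap r/2=899/37311: DF=(1 − 899/37311·(0.951900+0.935900+0.933200))/(1+899/37311) = 9101/10000 ≈ 0.910100
step 5 [2.5y] zero: DF = P = 8879/10000 ≈ 0.887900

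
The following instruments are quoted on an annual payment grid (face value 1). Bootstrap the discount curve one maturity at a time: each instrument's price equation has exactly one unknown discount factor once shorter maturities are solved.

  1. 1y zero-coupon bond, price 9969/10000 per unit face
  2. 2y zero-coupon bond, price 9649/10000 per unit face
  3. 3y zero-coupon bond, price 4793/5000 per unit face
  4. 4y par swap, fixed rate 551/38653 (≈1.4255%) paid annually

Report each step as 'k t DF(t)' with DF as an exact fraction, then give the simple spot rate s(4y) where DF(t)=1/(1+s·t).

step 1 [1y] zero: DF = P = 9969/10000 ≈ 0.996900
step 2 [2y] zero: DF = P = 9649/10000 ≈ 0.964900
step 3 [3y] zero: DF = P = 4793/5000 ≈ 0.958600
step 4 [4y] swap r/1=551/38653: DF=(1 − 551/38653·(0.996900+0.964900+0.958600))/(1+551/38653) = 9449/10000 ≈ 0.944900

1 1 9969/10000
2 2 9649/10000
3 3 4793/5000
4 4 9449/10000
s(4y) = (1/(9449/10000) − 1)/(4) = 551/37796 ≈ 1.4578%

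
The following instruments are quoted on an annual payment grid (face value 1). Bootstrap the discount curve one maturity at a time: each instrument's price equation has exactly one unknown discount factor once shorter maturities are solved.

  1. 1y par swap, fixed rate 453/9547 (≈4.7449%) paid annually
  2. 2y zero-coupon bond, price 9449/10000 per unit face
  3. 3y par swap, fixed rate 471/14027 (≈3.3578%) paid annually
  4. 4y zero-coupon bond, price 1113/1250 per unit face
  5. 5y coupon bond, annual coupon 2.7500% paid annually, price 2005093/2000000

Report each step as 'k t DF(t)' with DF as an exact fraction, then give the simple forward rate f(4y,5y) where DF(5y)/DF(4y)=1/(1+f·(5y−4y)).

1 1 9547/10000
2 2 9449/10000
3 3 4529/5000
4 4 1113/1250
5 5 548/625
f(4y,5y) = ((1113/1250)/(548/625) − 1)/(1) = 17/1096 ≈ 1.5511%

step 1 [1y] swap r/1=453/9547: DF=(1 − 453/9547·(0))/(1+453/9547) = 9547/10000 ≈ 0.954700
step 2 [2y] zero: DF = P = 9449/10000 ≈ 0.944900
step 3 [3y] swap r/1=471/14027: DF=(1 − 471/14027·(0.954700+0.944900))/(1+471/14027) = 4529/5000 ≈ 0.905800
step 4 [4y] zero: DF = P = 1113/1250 ≈ 0.890400
step 5 [5y] bond c/1=11/400: DF=(2005093/2000000 − 11/400·(0.954700+0.944900+0.905800+0.890400))/(1+11/400) = 548/625 ≈ 0.876800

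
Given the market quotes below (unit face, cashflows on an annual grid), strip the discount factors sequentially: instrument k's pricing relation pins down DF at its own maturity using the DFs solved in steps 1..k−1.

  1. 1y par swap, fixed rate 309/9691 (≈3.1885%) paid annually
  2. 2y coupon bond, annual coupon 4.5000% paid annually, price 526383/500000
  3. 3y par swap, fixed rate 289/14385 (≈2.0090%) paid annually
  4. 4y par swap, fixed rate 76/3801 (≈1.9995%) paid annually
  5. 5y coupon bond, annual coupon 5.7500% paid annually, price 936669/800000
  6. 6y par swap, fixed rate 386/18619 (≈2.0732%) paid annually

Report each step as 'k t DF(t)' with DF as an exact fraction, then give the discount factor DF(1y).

1 1 9691/10000
2 2 9657/10000
3 3 4711/5000
4 4 231/250
5 5 1801/2000
6 6 4421/5000
DF(1y) = 9691/10000 ≈ 0.969100

step 1 [1y] swap r/1=309/9691: DF=(1 − 309/9691·(0))/(1+309/9691) = 9691/10000 ≈ 0.969100
step 2 [2y] bond c/1=9/200: DF=(526383/500000 − 9/200·(0.969100))/(1+9/200) = 9657/10000 ≈ 0.965700
step 3 [3y] swap r/1=289/14385: DF=(1 − 289/14385·(0.969100+0.965700))/(1+289/14385) = 4711/5000 ≈ 0.942200
step 4 [4y] swap r/1=76/3801: DF=(1 − 76/3801·(0.969100+0.965700+0.942200))/(1+76/3801) = 231/250 ≈ 0.924000
step 5 [5y] bond c/1=23/400: DF=(936669/800000 − 23/400·(0.969100+0.965700+0.942200+0.924000))/(1+23/400) = 1801/2000 ≈ 0.900500
step 6 [6y] swap r/1=386/18619: DF=(1 − 386/18619·(0.969100+0.965700+0.942200+0.924000+0.900500))/(1+386/18619) = 4421/5000 ≈ 0.884200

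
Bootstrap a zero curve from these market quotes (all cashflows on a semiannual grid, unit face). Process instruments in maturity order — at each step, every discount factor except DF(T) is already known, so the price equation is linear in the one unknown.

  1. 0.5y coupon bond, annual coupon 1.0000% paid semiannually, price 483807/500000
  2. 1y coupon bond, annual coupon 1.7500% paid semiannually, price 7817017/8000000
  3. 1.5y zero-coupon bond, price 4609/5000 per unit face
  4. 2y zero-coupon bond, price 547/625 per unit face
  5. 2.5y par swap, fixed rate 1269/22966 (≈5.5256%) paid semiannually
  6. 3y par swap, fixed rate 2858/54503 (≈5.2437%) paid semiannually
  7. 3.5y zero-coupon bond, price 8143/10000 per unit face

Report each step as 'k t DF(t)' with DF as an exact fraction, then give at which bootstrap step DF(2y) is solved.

1 1/2 2407/2500
2 1 9603/10000
3 3/2 4609/5000
4 2 547/625
5 5/2 8731/10000
6 3 8571/10000
7 7/2 8143/10000
DF(2y) is solved at step 4

step 1 [0.5y] bond c/2=1/200: DF=(483807/500000 − 1/200·(0))/(1+1/200) = 2407/2500 ≈ 0.962800
step 2 [1y] bond c/2=7/800: DF=(7817017/8000000 − 7/800·(0.962800))/(1+7/800) = 9603/10000 ≈ 0.960300
step 3 [1.5y] zero: DF = P = 4609/5000 ≈ 0.921800
step 4 [2y] zero: DF = P = 547/625 ≈ 0.875200
step 5 [2.5y] swap r/2=1269/45932: DF=(1 − 1269/45932·(0.962800+0.960300+0.921800+0.875200))/(1+1269/45932) = 8731/10000 ≈ 0.873100
step 6 [3y] swap r/2=1429/54503: DF=(1 − 1429/54503·(0.962800+0.960300+0.921800+0.875200+0.873100))/(1+1429/54503) = 8571/10000 ≈ 0.857100
step 7 [3.5y] zero: DF = P = 8143/10000 ≈ 0.814300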